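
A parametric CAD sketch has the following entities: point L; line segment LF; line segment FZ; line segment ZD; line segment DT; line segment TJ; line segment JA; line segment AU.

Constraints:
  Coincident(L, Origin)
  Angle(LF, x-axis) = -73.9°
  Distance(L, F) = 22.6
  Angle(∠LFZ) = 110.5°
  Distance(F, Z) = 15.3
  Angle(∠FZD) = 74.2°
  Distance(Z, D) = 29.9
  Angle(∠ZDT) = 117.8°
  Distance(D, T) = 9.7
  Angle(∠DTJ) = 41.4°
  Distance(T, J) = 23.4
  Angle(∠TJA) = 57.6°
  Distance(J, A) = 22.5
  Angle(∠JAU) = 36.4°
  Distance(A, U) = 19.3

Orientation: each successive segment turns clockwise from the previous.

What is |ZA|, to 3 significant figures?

33.3

L is at the origin; LF runs at -73.9° with length 22.6, so F = (6.27, -21.7). ∠LFZ = 110.5° gives FZ at -143° from the x-axis; with |FZ| = 15.3, Z = (-6.02, -30.8). ∠FZD = 74.2° gives ZD at 111° from the x-axis; with |ZD| = 29.9, D = (-16.6, -2.88). ∠ZDT = 117.8° gives DT at 48.6° from the x-axis; with |DT| = 9.7, T = (-10.2, 4.39). ∠DTJ = 41.4° gives TJ at -90.0° from the x-axis; with |TJ| = 23.4, J = (-10.2, -19.0). ∠TJA = 57.6° gives JA at 148° from the x-axis; with |JA| = 22.5, A = (-29.2, -6.95). Then |ZA| = |A − Z| = 33.3.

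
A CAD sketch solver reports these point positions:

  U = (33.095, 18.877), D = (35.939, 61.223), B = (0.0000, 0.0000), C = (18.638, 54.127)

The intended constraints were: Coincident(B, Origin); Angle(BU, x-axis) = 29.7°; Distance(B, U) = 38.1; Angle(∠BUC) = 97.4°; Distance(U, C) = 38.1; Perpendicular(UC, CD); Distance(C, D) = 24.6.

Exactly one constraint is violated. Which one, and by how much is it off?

Distance(C, D) = 24.6 — off by 5.90.

B = (0.00, 0.00) ✓; BU at 29.70° ✓; |BU| = 38.10 ✓; ∠BUC = 97.40° ✓; |UC| = 38.10 ✓; ∠(UC, CD) = 90.00° ✓; |CD| = 18.70 ✗.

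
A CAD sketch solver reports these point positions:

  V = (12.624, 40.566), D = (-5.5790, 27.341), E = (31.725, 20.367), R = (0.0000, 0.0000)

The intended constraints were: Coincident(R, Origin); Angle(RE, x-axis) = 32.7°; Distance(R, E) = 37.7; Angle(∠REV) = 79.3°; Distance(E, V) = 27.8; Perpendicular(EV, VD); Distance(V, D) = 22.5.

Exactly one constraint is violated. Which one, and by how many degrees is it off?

Perpendicular(EV, VD) — off by 7.40°.

R = (0.00, 0.00) ✓; RE at 32.70° ✓; |RE| = 37.70 ✓; ∠REV = 79.30° ✓; |EV| = 27.80 ✓; ∠(EV, VD) = 82.60° ✗; |VD| = 22.50 ✓.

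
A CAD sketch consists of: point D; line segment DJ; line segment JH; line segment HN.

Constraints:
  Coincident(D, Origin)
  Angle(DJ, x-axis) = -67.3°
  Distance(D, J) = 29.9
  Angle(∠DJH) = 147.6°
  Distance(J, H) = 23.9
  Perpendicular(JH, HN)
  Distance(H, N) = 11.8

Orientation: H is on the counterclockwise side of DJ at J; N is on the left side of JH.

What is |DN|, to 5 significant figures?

49.326

D is at the origin; DJ runs at -67.3° with length 29.9, so J = 29.9·(cos -67.3°, sin -67.3°) = (11.539, -27.584). ∠DJH = 147.6°, so JH runs at -67.3° + (180° − 147.6°) = -34.900° from the x-axis; with |JH| = 23.9, H = J + 23.9·(cos -34.900°, sin -34.900°) = (31.140, -41.258). The perpendicularity gives HN at right angles to JH; with |HN| = 11.8 on the left of JH, N = H + 11.8·(0.57215, 0.82015) = (37.892, -31.580). Then |DN| = |N − D| = 49.326.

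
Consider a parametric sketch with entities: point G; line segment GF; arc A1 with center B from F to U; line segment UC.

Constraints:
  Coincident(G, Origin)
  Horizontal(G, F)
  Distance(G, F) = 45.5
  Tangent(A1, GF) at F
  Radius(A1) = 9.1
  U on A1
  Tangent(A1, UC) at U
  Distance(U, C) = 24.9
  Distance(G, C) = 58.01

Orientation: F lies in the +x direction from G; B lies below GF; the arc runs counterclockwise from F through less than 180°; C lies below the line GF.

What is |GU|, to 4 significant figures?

38.99

G is at the origin; G and F share the same y with |GF| = 45.5 and F on the +x side, so F = (45.50, 0.000). Since A1 is tangent to GF there, BF ⟂ GF, so B = F + (0, -9.1) = (45.50, -9.100). Since BU ⟂ UC (tangency), |BC| = √(9.1² + 24.9²) = 26.51 regardless of where U sits on A1. So C lies on both circle(G, 58.01) and circle(B, 26.51); the below-GF intersection is C = (45.79, -35.61). U is the foot of the tangent from C: U = (36.99, -12.32).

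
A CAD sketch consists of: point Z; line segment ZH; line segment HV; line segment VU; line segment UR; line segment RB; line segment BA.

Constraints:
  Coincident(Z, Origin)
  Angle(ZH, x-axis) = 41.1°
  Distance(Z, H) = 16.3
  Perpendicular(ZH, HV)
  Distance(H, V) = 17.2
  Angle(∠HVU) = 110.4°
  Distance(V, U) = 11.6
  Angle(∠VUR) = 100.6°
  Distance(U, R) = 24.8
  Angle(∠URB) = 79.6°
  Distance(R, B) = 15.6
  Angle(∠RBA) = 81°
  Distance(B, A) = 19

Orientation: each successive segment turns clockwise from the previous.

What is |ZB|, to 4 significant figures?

9.108

Z is at the origin; ZH runs at 41.1° with length 16.3, so H = (12.28, 10.72). ZH is perpendicular to HV, so HV runs at -48.90°; with |HV| = 17.2, V = (23.59, -2.246). ∠HVU = 110.4° gives VU at -118.5° from the x-axis; with |VU| = 11.6, U = (18.05, -12.44). ∠VUR = 100.6° gives UR at 162.1° from the x-axis; with |UR| = 24.8, R = (-5.545, -4.818). ∠URB = 79.6° gives RB at 61.70° from the x-axis; with |RB| = 15.6, B = (1.851, 8.918). Then |ZB| = |B − Z| = 9.108.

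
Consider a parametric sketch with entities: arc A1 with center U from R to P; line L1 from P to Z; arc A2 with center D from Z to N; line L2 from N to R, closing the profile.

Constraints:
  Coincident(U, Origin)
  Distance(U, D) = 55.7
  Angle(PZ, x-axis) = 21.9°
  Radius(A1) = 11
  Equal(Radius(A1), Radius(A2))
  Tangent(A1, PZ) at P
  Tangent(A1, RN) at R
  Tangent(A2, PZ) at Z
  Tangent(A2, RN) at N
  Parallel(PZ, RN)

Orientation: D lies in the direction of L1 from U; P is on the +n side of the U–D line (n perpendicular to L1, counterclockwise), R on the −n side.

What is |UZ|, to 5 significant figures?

56.776

Tangency of A1 to both parallel lines with radius 11.0 puts P and R at U ± 11.0·n: P = (-4.1029, 10.206), R = (4.1029, -10.206). Equal radii place Z and N the same way about D: Z = D + 11.0·n = (47.578, 30.982), N = D − 11.0·n = (55.783, 10.569). Then |UZ| = |Z − U| = 56.776.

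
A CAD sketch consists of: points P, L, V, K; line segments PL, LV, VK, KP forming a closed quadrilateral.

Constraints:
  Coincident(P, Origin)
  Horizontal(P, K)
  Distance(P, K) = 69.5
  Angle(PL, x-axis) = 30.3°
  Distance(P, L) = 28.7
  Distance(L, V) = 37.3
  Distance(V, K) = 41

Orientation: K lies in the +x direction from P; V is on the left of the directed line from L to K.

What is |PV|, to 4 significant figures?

65.82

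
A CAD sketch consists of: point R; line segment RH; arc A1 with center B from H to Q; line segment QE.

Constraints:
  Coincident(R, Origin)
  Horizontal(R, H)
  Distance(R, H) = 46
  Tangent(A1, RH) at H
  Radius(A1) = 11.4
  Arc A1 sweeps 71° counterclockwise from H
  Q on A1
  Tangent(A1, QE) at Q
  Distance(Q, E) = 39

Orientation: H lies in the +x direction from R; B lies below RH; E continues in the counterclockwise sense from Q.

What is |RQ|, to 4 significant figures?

36.05

A1 meets RH tangentially, so BH is at right angles to RH, so B = H + (0, -11.4) = (46.00, -11.40). On A1, H sits at bearing 90° from B; a 71° counterclockwise sweep puts Q at bearing 161°, so Q = B + 11.4·(cos 161°, sin 161°) = (35.22, -7.689). Then |RQ| = |Q − R| = 36.05.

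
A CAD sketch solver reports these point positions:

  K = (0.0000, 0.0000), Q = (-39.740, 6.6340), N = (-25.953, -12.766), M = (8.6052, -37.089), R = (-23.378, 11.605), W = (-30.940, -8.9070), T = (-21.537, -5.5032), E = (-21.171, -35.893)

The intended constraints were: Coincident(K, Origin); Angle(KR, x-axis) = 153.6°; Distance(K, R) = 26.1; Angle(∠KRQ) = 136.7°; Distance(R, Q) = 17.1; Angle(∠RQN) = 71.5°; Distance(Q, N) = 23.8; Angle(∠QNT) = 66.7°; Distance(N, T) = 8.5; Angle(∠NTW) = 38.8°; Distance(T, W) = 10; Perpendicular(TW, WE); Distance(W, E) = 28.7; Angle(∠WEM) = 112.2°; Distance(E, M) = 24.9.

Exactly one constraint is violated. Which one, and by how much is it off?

Distance(E, M) = 24.9 — off by 4.90.

K = (0.00, 0.00) ✓; KR at 153.6° ✓; |KR| = 26.10 ✓; ∠KRQ = 136.7° ✓; |RQ| = 17.10 ✓; ∠RQN = 71.50° ✓; |QN| = 23.80 ✓; ∠QNT = 66.70° ✓; |NT| = 8.500 ✓; ∠NTW = 38.80° ✓; |TW| = 10.00 ✓; ∠(TW, WE) = 90.00° ✓; |WE| = 28.70 ✓; ∠WEM = 112.2° ✓; |EM| = 29.80 ✗.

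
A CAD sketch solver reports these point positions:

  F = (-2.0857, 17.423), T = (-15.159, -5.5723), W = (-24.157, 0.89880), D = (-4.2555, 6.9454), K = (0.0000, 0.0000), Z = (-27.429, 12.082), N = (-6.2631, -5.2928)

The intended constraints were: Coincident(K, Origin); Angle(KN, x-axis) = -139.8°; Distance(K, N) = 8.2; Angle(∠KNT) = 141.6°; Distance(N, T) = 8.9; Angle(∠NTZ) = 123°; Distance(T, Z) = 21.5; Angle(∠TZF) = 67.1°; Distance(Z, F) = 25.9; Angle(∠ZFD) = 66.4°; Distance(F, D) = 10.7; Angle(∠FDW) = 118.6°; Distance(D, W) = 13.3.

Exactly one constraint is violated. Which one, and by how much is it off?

Distance(D, W) = 13.3 — off by 7.50.

K = (0.00, 0.00) ✓; KN at -139.8° ✓; |KN| = 8.200 ✓; ∠KNT = 141.6° ✓; |NT| = 8.900 ✓; ∠NTZ = 123.0° ✓; |TZ| = 21.50 ✓; ∠TZF = 67.10° ✓; |ZF| = 25.90 ✓; ∠ZFD = 66.40° ✓; |FD| = 10.70 ✓; ∠FDW = 118.6° ✓; |DW| = 20.80 ✗.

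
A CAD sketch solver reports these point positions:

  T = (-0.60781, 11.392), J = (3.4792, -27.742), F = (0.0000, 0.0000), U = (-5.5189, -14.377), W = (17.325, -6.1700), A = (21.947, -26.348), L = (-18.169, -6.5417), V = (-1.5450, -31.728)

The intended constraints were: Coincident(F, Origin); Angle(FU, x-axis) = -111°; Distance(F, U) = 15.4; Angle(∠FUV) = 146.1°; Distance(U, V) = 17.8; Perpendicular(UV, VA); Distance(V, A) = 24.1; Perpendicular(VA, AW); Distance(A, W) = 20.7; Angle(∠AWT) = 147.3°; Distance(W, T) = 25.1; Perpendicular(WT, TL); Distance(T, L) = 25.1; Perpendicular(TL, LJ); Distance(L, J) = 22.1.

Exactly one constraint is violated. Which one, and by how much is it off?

Distance(L, J) = 22.1 — off by 8.20.

F = (0.00, 0.00) ✓; FU at -111.0° ✓; |FU| = 15.40 ✓; ∠FUV = 146.1° ✓; |UV| = 17.80 ✓; ∠(UV, VA) = 90.00° ✓; |VA| = 24.10 ✓; ∠(VA, AW) = 90.00° ✓; |AW| = 20.70 ✓; ∠AWT = 147.3° ✓; |WT| = 25.10 ✓; ∠(WT, TL) = 90.00° ✓; |TL| = 25.10 ✓; ∠(TL, LJ) = 90.00° ✓; |LJ| = 30.30 ✗.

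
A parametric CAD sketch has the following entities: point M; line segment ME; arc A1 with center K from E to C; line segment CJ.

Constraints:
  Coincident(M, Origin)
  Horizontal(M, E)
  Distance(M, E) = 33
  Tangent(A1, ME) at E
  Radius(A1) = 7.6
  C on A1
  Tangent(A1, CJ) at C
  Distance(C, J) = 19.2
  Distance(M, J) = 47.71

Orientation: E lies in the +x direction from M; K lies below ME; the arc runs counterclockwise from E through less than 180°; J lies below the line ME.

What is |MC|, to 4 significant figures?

29.77

Checks: M = (0.00, 0.00) ✓; |KC| = 7.600 ✓; ∠(KC, CJ) = 90.00° ✓; |CJ| = 19.20 ✓; |MJ| = 47.71 ✓.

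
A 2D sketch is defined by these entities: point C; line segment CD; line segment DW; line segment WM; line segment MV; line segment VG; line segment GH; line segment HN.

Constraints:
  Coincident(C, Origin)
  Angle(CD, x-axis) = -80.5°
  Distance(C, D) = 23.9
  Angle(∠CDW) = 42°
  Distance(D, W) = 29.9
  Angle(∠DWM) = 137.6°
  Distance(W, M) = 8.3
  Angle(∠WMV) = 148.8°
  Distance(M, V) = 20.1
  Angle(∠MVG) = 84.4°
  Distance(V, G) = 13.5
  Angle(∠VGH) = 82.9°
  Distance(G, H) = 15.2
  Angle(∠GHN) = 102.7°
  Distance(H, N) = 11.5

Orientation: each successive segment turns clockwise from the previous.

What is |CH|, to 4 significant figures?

10.40

C is at the origin; CD runs at -80.5° with length 23.9, so D = (3.945, -23.57). ∠CDW = 42.0° gives DW at 141.5° from the x-axis; with |DW| = 29.9, W = (-19.46, -4.959). ∠DWM = 137.6° gives WM at 99.10° from the x-axis; with |WM| = 8.3, M = (-20.77, 3.236). ∠WMV = 148.8° gives MV at 67.90° from the x-axis; with |MV| = 20.1, V = (-13.21, 21.86). ∠MVG = 84.4° gives VG at -27.70° from the x-axis; with |VG| = 13.5, G = (-1.253, 15.58). ∠VGH = 82.9° gives GH at -124.8° from the x-axis; with |GH| = 15.2, H = (-9.928, 3.103). Then |CH| = |H − C| = 10.40.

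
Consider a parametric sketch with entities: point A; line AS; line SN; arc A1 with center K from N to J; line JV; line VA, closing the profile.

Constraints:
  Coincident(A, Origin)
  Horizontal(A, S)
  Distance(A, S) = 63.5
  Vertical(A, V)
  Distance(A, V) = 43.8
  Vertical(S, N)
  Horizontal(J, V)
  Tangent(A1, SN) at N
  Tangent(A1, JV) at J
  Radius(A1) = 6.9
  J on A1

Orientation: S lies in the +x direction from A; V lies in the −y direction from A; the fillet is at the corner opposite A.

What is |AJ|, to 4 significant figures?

71.57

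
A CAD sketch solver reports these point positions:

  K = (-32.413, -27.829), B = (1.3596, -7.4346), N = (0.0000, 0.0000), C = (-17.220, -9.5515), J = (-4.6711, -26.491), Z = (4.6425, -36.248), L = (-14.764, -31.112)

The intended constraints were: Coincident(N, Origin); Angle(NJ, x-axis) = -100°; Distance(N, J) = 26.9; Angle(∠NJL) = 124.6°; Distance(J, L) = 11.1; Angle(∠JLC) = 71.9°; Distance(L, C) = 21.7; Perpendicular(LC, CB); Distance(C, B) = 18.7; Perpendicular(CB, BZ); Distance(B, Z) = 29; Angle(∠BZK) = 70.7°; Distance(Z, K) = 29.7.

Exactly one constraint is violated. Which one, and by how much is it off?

Distance(Z, K) = 29.7 — off by 8.30.

N = (0.00, 0.00) ✓; NJ at -100.0° ✓; |NJ| = 26.90 ✓; ∠NJL = 124.6° ✓; |JL| = 11.10 ✓; ∠JLC = 71.90° ✓; |LC| = 21.70 ✓; ∠(LC, CB) = 90.00° ✓; |CB| = 18.70 ✓; ∠(CB, BZ) = 90.00° ✓; |BZ| = 29.00 ✓; ∠BZK = 70.70° ✓; |ZK| = 38.00 ✗.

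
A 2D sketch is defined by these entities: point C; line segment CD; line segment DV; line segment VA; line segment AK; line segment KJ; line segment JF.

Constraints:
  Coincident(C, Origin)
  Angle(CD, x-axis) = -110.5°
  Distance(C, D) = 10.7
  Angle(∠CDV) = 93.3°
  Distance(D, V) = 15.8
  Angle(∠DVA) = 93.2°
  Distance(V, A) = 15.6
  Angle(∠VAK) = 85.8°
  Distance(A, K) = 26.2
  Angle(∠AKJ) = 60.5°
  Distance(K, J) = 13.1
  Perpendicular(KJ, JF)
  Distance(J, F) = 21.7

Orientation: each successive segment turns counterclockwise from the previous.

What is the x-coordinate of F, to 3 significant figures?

16.7

∠AKJ = 60.5° gives KJ at -83.3° from the x-axis; with |KJ| = 13.1, J = (-4.83, -5.36). KJ ⟂ JF, so JF runs at 6.70°; with |JF| = 21.7, F = (16.7, -2.82). So F.x = 16.7.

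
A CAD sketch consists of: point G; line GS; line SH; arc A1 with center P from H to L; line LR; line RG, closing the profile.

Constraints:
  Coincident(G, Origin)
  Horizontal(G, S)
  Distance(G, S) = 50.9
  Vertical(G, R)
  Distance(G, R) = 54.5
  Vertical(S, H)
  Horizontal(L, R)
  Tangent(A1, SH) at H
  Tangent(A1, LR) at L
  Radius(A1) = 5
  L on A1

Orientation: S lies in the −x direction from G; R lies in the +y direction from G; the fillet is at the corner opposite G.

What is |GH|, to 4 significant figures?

71.00

The virtual corner opposite G is at (-50.90, 54.50). Tangency of A1 to SH means the radius PH is perpendicular to SH and the tangent condition forces PL to be normal to LR, with radius 5.0, so the center P sits 5.0 in from both sides at P = (-45.90, 49.50). That places the tangent points at H = (-50.90, 49.50) on SH and L = (-45.90, 54.50) on LR. Then |GH| = |H − G| = 71.00.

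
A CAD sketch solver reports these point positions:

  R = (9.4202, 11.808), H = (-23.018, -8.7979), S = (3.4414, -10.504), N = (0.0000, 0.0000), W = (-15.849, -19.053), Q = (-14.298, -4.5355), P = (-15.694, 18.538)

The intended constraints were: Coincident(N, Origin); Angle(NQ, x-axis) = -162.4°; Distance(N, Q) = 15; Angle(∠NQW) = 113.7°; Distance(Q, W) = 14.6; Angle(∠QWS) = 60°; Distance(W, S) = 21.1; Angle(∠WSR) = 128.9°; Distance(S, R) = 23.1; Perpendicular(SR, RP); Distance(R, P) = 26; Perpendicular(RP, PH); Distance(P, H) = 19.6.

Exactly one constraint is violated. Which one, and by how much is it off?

Distance(P, H) = 19.6 — off by 8.70.

N = (0.00, 0.00) ✓; NQ at -162.4° ✓; |NQ| = 15.00 ✓; ∠NQW = 113.7° ✓; |QW| = 14.60 ✓; ∠QWS = 60.00° ✓; |WS| = 21.10 ✓; ∠WSR = 128.9° ✓; |SR| = 23.10 ✓; ∠(SR, RP) = 90.00° ✓; |RP| = 26.00 ✓; ∠(RP, PH) = 90.00° ✓; |PH| = 28.30 ✗.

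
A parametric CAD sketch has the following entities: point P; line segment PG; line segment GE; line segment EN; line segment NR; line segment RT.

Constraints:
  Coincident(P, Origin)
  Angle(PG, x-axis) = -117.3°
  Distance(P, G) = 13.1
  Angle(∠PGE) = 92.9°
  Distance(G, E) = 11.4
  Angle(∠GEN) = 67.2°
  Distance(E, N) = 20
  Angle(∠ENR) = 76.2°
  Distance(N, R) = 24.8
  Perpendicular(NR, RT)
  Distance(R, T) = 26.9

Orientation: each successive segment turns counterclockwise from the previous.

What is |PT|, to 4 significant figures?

31.03

P is at the origin; PG runs at -117.3° with length 13.1, so G = (-6.008, -11.64). ∠PGE = 92.9° gives GE at -30.20° from the x-axis; with |GE| = 11.4, E = (3.844, -17.38). ∠GEN = 67.2° gives EN at 82.60° from the x-axis; with |EN| = 20.0, N = (6.420, 2.458). ∠ENR = 76.2° gives NR at -173.6° from the x-axis; with |NR| = 24.8, R = (-18.23, -0.3063). NR ⟂ RT, so RT runs at -83.60°; with |RT| = 26.9, T = (-15.23, -27.04). Then |PT| = |T − P| = 31.03.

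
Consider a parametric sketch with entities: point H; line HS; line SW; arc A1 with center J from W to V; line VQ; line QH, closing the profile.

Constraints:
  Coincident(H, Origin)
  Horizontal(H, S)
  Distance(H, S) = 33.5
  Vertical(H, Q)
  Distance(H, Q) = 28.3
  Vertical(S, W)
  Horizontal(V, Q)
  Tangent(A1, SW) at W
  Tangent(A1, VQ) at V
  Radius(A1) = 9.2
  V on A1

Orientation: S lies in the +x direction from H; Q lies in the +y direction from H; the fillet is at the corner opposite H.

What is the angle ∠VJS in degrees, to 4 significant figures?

154.3°

The virtual corner opposite H is at (33.50, 28.30). A1 meets SW tangentially, so JW is at right angles to SW and the tangent condition forces JV to be normal to VQ, with radius 9.2, so the center J sits 9.2 in from both sides at J = (24.30, 19.10). That places the tangent points at W = (33.50, 19.10) on SW and V = (24.30, 28.30) on VQ. Then cos ∠VJS = JV·JS / (|JV||JS|), giving 154.3°.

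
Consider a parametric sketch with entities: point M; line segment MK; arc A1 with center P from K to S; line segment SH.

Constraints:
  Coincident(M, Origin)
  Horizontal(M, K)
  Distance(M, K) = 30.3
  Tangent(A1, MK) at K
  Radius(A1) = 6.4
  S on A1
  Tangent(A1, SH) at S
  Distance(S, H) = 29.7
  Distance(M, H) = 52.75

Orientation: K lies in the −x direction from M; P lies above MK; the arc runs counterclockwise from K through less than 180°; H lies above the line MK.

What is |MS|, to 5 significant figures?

26.452

Checks: M.y = 0.00, K.y = 0.00 ✓; |PS| = 6.400 ✓; ∠(PS, SH) = 90.00° ✓; |SH| = 29.70 ✓; |MH| = 52.75 ✓.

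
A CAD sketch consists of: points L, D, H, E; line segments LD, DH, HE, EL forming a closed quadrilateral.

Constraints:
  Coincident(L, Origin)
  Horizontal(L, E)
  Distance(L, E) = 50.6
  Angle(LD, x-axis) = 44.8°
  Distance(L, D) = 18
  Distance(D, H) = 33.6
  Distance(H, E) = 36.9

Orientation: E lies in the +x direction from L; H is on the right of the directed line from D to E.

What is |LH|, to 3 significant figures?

28.2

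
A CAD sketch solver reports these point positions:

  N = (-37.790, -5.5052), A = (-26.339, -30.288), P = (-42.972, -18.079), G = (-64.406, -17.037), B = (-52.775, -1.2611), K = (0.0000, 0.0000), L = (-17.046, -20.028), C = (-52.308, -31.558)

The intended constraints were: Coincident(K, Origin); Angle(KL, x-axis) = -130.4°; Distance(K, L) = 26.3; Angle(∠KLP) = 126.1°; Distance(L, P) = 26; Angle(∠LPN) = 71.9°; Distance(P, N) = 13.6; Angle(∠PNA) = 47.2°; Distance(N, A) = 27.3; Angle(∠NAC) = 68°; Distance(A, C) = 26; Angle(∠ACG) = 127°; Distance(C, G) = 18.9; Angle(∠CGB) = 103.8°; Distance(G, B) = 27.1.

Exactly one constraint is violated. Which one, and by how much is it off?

Distance(G, B) = 27.1 — off by 7.50.

K = (0.00, 0.00) ✓; KL at -130.4° ✓; |KL| = 26.30 ✓; ∠KLP = 126.1° ✓; |LP| = 26.00 ✓; ∠LPN = 71.90° ✓; |PN| = 13.60 ✓; ∠PNA = 47.20° ✓; |NA| = 27.30 ✓; ∠NAC = 68.00° ✓; |AC| = 26.00 ✓; ∠ACG = 127.0° ✓; |CG| = 18.90 ✓; ∠CGB = 103.8° ✓; |GB| = 19.60 ✗.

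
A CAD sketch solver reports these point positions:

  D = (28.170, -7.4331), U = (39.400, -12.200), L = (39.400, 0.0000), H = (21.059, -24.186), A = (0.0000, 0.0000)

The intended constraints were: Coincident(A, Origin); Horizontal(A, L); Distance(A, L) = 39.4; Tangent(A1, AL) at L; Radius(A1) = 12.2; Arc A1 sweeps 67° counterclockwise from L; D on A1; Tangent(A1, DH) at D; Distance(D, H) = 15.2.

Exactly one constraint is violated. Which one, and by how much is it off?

Distance(D, H) = 15.2 — off by 3.00.

A = (0.00, 0.00) ✓; A.y = 0.00, L.y = 0.00 ✓; |AL| = 39.40 ✓; ∠(UL, LA) = 90.00° ✓; |UL| = 12.20 ✓; bearing(U→D) − bearing(U→L) = 67.00° ✓; |UD| = 12.20 ✓; ∠(UD, DH) = 90.00° ✓; |DH| = 18.20 ✗.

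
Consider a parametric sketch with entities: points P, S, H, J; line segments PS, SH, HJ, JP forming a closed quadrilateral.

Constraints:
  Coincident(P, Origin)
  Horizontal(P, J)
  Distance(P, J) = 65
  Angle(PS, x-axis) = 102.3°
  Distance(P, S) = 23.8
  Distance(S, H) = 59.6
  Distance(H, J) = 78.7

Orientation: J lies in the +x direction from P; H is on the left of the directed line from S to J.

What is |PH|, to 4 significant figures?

77.26

P is at the origin; PJ is horizontal with |PJ| = 65.0 and J in +x, so J = (65.0, 0). PS runs at 102.3° with |PS| = 23.8, so S = (-5.070, 23.25). H is determined by |SH| = 59.6 and |HJ| = 78.7 together: it lies at the intersection of circle(S, 59.6) and circle(J, 78.7). With |SJ| = 73.83, the foot of the radical line on SJ is 19.02 from S and the perpendicular offset is √(59.6² − 19.02²) = 56.48. Taking the left-of-SJ solution: H = (30.78, 70.87).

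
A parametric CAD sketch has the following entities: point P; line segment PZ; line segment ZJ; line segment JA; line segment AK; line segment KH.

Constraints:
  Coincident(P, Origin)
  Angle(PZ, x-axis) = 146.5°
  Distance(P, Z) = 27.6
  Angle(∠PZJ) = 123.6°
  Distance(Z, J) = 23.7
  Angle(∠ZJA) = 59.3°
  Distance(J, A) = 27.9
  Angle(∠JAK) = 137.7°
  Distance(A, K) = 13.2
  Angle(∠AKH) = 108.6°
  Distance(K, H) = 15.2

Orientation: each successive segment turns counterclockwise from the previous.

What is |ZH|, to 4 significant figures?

19.60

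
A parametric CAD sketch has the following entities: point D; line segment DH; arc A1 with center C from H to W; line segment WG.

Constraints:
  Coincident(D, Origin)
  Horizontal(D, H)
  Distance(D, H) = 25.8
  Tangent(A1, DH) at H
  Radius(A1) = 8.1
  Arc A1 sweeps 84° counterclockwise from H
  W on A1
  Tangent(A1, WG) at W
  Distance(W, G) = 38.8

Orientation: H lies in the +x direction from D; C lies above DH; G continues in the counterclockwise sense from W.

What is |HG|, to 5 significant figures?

47.414

D is at the origin; DH is horizontal with |DH| = 25.8 and H on the +x side, so H = (25.800, 0.0000). Tangency of A1 to DH means the radius CH is perpendicular to DH, so C = H + (0, 8.1) = (25.800, 8.1000). On A1, H sits at bearing -90° from C; an 84° counterclockwise sweep puts W at bearing -6°, so W = C + 8.1·(cos -6°, sin -6°) = (33.856, 7.2533). The tangent condition forces CW to be normal to WG, so WG runs along (−sin -6°, cos -6°); with |WG| = 38.8, G = (37.911, 45.841). Then |HG| = |G − H| = 47.414.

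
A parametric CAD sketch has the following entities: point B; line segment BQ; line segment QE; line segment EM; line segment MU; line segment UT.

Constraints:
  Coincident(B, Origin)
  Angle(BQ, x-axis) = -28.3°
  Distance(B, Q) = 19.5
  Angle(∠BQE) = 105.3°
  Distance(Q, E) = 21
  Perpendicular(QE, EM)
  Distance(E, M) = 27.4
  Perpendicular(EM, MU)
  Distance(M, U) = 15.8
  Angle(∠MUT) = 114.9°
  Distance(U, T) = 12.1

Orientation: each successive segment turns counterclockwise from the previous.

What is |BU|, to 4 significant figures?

13.45

B is at the origin; BQ runs at -28.3° with length 19.5, so Q = (17.17, -9.245). ∠BQE = 105.3° gives QE at 46.40° from the x-axis; with |QE| = 21.0, E = (31.65, 5.963). QE is perpendicular to EM, so EM runs at 136.4°; with |EM| = 27.4, M = (11.81, 24.86). EM ⟂ MU, so MU runs at -133.6°; with |MU| = 15.8, U = (0.9130, 13.42). Then |BU| = |U − B| = 13.45.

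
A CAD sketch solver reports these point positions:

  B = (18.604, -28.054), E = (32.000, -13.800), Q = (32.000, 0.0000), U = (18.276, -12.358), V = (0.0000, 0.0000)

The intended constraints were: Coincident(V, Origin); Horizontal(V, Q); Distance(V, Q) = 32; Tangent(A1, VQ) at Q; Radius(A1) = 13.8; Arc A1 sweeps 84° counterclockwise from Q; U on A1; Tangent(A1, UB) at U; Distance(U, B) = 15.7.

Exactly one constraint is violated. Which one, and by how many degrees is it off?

Tangent(A1, UB) at U — off by 7.20°.

V = (0.00, 0.00) ✓; V.y = 0.00, Q.y = 0.00 ✓; |VQ| = 32.00 ✓; ∠(EQ, QV) = 90.00° ✓; |EQ| = 13.80 ✓; bearing(E→U) − bearing(E→Q) = 84.00° ✓; |EU| = 13.80 ✓; ∠(EU, UB) = 82.80° ✗; |UB| = 15.70 ✓.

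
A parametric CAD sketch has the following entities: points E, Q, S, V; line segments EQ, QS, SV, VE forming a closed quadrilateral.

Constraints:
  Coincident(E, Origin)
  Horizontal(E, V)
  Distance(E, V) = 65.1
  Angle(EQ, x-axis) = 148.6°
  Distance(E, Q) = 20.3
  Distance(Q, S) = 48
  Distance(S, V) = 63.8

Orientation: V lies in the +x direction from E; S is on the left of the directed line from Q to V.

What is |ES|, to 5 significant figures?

46.672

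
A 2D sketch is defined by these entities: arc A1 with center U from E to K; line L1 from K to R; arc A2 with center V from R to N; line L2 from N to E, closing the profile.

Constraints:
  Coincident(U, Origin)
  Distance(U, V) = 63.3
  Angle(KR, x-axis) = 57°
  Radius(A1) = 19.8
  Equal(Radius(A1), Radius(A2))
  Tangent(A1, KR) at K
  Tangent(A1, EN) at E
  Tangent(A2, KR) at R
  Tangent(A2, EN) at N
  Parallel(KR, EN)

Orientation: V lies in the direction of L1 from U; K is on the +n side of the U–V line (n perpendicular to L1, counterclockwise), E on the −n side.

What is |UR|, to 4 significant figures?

66.32

Tangency of A1 to both parallel lines with radius 19.8 puts K and E at U ± 19.8·n: K = (-16.61, 10.78), E = (16.61, -10.78). Equal radii place R and N the same way about V: R = V + 19.8·n = (17.87, 63.87), N = V − 19.8·n = (51.08, 42.30). Then |UR| = |R − U| = 66.32.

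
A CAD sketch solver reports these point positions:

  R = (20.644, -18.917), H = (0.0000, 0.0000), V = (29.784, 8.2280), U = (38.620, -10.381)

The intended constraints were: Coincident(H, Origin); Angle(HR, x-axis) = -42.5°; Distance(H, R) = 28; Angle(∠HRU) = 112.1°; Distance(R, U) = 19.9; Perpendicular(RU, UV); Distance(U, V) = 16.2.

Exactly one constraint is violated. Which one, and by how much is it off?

Distance(U, V) = 16.2 — off by 4.40.

H = (0.00, 0.00) ✓; HR at -42.50° ✓; |HR| = 28.00 ✓; ∠HRU = 112.1° ✓; |RU| = 19.90 ✓; ∠(RU, UV) = 90.00° ✓; |UV| = 20.60 ✗.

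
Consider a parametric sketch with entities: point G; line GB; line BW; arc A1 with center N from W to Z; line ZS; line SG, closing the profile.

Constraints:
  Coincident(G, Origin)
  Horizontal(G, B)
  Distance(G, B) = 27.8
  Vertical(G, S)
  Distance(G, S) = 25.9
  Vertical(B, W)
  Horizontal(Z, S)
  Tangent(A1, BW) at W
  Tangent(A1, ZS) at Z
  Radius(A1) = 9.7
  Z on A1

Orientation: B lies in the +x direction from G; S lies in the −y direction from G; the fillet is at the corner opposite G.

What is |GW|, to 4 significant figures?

32.18

G is at the origin; GB is horizontal with |GB| = 27.8 and B on the +x side, so B = (27.80, 0.000). GS is vertical with |GS| = 25.9 and S on the −y side, so S = (0.000, -25.90). The virtual corner opposite G is at (27.80, -25.90). Tangency of A1 to BW means the radius NW is perpendicular to BW and A1 meets ZS tangentially, so NZ is at right angles to ZS, with radius 9.7, so the center N sits 9.7 in from both sides at N = (18.10, -16.20). That places the tangent points at W = (27.80, -16.20) on BW and Z = (18.10, -25.90) on ZS. Then |GW| = |W − G| = 32.18.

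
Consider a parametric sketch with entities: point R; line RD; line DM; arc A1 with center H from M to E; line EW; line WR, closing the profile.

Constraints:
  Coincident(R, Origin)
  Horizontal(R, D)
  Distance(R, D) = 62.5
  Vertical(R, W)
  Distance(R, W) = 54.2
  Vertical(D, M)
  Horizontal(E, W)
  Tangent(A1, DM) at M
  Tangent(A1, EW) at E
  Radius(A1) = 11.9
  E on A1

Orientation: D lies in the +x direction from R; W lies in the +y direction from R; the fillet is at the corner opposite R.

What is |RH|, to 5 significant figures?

65.952

RW is vertical with |RW| = 54.2 and W on the +y side, so W = (0.0000, 54.200). The virtual corner opposite R is at (62.500, 54.200). The tangent condition forces HM to be normal to DM and the tangent condition forces HE to be normal to EW, with radius 11.9, so the center H sits 11.9 in from both sides at H = (50.600, 42.300). Then |RH| = |H − R| = 65.952.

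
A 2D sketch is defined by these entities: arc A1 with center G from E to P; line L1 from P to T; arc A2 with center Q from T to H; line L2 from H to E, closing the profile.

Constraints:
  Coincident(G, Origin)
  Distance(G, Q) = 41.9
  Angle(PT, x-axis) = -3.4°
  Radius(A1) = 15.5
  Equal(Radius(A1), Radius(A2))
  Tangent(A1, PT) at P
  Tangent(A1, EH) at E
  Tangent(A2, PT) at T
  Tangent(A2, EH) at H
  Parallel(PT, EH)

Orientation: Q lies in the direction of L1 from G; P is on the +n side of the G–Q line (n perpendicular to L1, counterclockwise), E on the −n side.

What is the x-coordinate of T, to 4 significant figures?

42.75

The slot axis is L1's direction at -3.4°, so u = (cos -3.4°, sin -3.4°) = (0.9982, -0.05931) and n = (−sin -3.4°, cos -3.4°) = (0.05931, 0.9982). G is at the origin and Q lies 41.9 along u from G, so Q = 41.9·u = (41.83, -2.485). Tangency of A1 to both parallel lines with radius 15.5 puts P and E at G ± 15.5·n: P = (0.9192, 15.47), E = (-0.9192, -15.47). Equal radii place T and H the same way about Q: T = Q + 15.5·n = (42.75, 12.99), H = Q − 15.5·n = (40.91, -17.96). So T.x = 42.75.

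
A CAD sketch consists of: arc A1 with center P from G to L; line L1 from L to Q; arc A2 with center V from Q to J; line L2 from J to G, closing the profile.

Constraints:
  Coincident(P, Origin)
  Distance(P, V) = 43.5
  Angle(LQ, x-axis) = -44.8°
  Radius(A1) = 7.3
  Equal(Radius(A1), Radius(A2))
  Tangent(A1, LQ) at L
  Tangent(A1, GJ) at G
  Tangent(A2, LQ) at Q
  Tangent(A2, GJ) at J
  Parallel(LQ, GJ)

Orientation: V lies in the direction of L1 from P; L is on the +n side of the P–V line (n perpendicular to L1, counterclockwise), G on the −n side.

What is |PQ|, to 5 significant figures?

44.108

Tangency of A1 to both parallel lines with radius 7.3 puts L and G at P ± 7.3·n: L = (5.1438, 5.1799), G = (-5.1438, -5.1799). Equal radii place Q and J the same way about V: Q = V + 7.3·n = (36.010, -25.472), J = V − 7.3·n = (25.722, -35.831). Then |PQ| = |Q − P| = 44.108.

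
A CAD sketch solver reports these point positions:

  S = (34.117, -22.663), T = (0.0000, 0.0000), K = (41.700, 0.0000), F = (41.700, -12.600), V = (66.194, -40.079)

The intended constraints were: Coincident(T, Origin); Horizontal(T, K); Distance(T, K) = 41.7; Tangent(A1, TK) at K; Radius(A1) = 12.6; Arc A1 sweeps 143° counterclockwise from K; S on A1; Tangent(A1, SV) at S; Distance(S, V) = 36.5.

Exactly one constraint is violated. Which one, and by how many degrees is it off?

Tangent(A1, SV) at S — off by 8.50°.

T = (0.00, 0.00) ✓; T.y = 0.00, K.y = 0.00 ✓; |TK| = 41.70 ✓; ∠(FK, KT) = 90.00° ✓; |FK| = 12.60 ✓; bearing(F→S) − bearing(F→K) = 143.0° ✓; |FS| = 12.60 ✓; ∠(FS, SV) = 81.50° ✗; |SV| = 36.50 ✓.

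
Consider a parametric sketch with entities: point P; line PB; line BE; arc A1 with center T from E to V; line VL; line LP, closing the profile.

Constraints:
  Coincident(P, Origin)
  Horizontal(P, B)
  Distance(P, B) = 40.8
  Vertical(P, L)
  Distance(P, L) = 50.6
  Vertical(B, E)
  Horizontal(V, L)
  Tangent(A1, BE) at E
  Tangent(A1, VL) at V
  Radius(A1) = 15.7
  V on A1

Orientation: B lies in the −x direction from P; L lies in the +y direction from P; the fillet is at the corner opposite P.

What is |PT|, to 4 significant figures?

42.99

P is at the origin; PB is horizontal with |PB| = 40.8 and B on the −x side, so B = (-40.80, 0.000). PL is vertical with |PL| = 50.6 and L on the +y side, so L = (0.000, 50.60). The virtual corner opposite P is at (-40.80, 50.60). A1 meets BE tangentially, so TE is at right angles to BE and A1 meets VL tangentially, so TV is at right angles to VL, with radius 15.7, so the center T sits 15.7 in from both sides at T = (-25.10, 34.90). Then |PT| = |T − P| = 42.99.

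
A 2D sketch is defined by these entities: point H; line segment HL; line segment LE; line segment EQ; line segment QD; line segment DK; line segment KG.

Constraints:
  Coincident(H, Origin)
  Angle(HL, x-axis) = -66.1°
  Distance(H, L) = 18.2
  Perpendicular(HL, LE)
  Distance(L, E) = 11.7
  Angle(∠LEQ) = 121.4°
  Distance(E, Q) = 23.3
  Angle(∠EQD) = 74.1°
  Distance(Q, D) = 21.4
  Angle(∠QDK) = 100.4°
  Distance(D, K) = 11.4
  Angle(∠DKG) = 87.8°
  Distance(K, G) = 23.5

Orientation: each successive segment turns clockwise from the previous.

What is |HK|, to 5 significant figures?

3.3491

∠EQD = 74.1° gives QD at 39.400° from the x-axis; with |QD| = 21.4, D = (-5.9427, 5.4679). ∠QDK = 100.4° gives DK at -40.200° from the x-axis; with |DK| = 11.4, K = (2.7646, -1.8904). Then |HK| = |K − H| = 3.3491.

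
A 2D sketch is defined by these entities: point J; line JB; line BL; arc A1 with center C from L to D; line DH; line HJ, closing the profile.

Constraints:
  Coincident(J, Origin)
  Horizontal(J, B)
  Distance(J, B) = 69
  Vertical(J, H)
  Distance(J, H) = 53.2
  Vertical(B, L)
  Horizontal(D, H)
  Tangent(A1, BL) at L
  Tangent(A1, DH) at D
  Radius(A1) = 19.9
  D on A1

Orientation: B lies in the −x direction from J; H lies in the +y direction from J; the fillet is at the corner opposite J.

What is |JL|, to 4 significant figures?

76.62

J is at the origin; J and B share the same y with |JB| = 69.0 and B on the −x side, so B = (-69.00, 0.000). J and H share the same x with |JH| = 53.2 and H on the +y side, so H = (0.000, 53.20). The virtual corner opposite J is at (-69.00, 53.20). A1 meets BL tangentially, so CL is at right angles to BL and tangency of A1 to DH means the radius CD is perpendicular to DH, with radius 19.9, so the center C sits 19.9 in from both sides at C = (-49.10, 33.30). That places the tangent points at L = (-69.00, 33.30) on BL and D = (-49.10, 53.20) on DH. Then |JL| = |L − J| = 76.62.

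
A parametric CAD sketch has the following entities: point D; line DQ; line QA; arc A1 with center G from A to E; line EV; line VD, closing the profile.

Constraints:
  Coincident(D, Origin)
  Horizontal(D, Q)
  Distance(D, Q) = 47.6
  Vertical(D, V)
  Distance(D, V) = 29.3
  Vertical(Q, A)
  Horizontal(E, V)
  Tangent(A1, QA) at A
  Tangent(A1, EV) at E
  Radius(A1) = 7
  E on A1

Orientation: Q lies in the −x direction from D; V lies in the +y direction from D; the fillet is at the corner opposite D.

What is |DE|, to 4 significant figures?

50.07

D is at the origin; D and Q share the same y with |DQ| = 47.6 and Q on the −x side, so Q = (-47.60, 0.000). DV is vertical with |DV| = 29.3 and V on the +y side, so V = (0.000, 29.30). The virtual corner opposite D is at (-47.60, 29.30). Since A1 is tangent to QA there, GA ⟂ QA and since A1 is tangent to EV there, GE ⟂ EV, with radius 7.0, so the center G sits 7.0 in from both sides at G = (-40.60, 22.30). That places the tangent points at A = (-47.60, 22.30) on QA and E = (-40.60, 29.30) on EV. Then |DE| = |E − D| = 50.07.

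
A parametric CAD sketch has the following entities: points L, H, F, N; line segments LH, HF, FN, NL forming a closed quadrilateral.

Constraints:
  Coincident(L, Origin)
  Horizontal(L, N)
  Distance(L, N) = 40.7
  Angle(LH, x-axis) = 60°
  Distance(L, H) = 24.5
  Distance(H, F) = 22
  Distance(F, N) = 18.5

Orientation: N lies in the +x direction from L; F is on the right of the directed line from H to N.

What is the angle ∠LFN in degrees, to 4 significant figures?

170.7°

Checks: |HF| = 22.00 ✓; |FN| = 18.50 ✓.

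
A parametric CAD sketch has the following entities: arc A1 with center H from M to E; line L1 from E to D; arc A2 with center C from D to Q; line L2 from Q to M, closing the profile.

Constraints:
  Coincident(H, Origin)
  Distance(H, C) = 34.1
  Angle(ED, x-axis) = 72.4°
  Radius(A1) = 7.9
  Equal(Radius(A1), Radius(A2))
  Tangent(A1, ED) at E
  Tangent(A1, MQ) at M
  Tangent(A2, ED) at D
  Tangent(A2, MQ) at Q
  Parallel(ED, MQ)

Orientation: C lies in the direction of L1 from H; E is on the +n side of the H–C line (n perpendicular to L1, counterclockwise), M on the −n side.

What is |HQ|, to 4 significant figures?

35.00

The slot axis is L1's direction at 72.4°, so u = (cos 72.4°, sin 72.4°) = (0.3024, 0.9532) and n = (−sin 72.4°, cos 72.4°) = (-0.9532, 0.3024). H is at the origin and C lies 34.1 along u from H, so C = 34.1·u = (10.31, 32.50). Tangency of A1 to both parallel lines with radius 7.9 puts E and M at H ± 7.9·n: E = (-7.530, 2.389), M = (7.530, -2.389). Equal radii place D and Q the same way about C: D = C + 7.9·n = (2.781, 34.89), Q = C − 7.9·n = (17.84, 30.12). Then |HQ| = |Q − H| = 35.00.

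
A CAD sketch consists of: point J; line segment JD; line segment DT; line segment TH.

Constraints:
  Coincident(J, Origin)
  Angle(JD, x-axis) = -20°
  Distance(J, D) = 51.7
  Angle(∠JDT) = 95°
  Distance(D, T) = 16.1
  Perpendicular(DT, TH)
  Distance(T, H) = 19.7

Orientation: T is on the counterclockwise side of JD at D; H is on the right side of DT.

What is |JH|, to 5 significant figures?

74.125

J is at the origin; JD runs at -20.0° with length 51.7, so D = 51.7·(cos -20.0°, sin -20.0°) = (48.582, -17.682). ∠JDT = 95.0°, so DT runs at -20.0° + (180° − 95.0°) = 65.000° from the x-axis; with |DT| = 16.1, T = D + 16.1·(cos 65.000°, sin 65.000°) = (55.386, -3.0909). The perpendicularity gives TH at right angles to DT; with |TH| = 19.7 on the right of DT, H = T + 19.7·(0.90631, -0.42262) = (73.241, -11.416). Then |JH| = |H − J| = 74.125.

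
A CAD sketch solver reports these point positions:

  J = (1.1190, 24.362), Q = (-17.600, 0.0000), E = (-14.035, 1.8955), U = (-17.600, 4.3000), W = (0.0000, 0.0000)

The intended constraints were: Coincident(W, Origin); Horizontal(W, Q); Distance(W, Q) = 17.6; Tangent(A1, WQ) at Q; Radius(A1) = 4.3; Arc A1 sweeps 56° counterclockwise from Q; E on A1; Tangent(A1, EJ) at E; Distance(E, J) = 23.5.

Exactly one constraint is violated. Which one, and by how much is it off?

Distance(E, J) = 23.5 — off by 3.60.

W = (0.00, 0.00) ✓; W.y = 0.00, Q.y = 0.00 ✓; |WQ| = 17.60 ✓; ∠(UQ, QW) = 90.00° ✓; |UQ| = 4.300 ✓; bearing(U→E) − bearing(U→Q) = 56.00° ✓; |UE| = 4.300 ✓; ∠(UE, EJ) = 90.00° ✓; |EJ| = 27.10 ✗.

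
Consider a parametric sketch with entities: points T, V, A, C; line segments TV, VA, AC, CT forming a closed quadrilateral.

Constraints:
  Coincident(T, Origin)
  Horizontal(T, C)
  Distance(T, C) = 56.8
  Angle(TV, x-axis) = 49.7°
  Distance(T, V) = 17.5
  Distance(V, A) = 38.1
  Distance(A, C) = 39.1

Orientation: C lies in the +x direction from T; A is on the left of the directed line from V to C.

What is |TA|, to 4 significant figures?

55.29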